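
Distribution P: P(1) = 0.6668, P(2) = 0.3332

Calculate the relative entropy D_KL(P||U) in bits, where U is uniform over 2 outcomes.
0.0818 bits

U(i) = 1/2 for all i

D_KL(P||U) = Σ P(x) log₂(P(x) / (1/2))
           = Σ P(x) log₂(P(x)) + log₂(2)
           = log₂(2) - H(P)

H(P) = -Σ P(x) log₂(P(x)):
  -P(1)·log₂(P(1)) = -(0.6668)·log₂(0.6668) = 0.38986
  -P(2)·log₂(P(2)) = -(0.3332)·log₂(0.3332) = 0.52830
H(P) = 0.38986 + 0.52830 = 0.91816 bits

log₂(2) = 1.00000 bits

D_KL(P||U) = 1.00000 - 0.91816 = 0.08184 ≈ 0.0818 bits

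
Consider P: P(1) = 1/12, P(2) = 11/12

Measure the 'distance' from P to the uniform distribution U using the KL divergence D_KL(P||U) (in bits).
0.5862 bits

U(i) = 1/2 for all i

D_KL(P||U) = Σ P(x) log₂(P(x) / (1/2))
           = Σ P(x) log₂(P(x)) + log₂(2)
           = log₂(2) - H(P)

H(P) = -Σ P(x) log₂(P(x)):
  -P(1)·log₂(P(1)) = -(1/12)·log₂(1/12) = 0.29875
  -P(2)·log₂(P(2)) = -(11/12)·log₂(11/12) = 0.11507
H(P) = 0.29875 + 0.11507 = 0.41382 bits

log₂(2) = 1.00000 bits

D_KL(P||U) = 1.00000 - 0.41382 = 0.58618 ≈ 0.5862 bits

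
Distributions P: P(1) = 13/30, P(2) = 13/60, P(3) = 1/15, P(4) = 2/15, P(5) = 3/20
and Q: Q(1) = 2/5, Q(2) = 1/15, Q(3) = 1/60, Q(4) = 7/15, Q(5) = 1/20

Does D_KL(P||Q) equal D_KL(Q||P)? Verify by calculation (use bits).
D_KL(P||Q) = 0.5486 bits, D_KL(Q||P) = 0.5713 bits. No — D_KL(P||Q) ≠ D_KL(Q||P) for this pair.

D_KL(P||Q) = Σ P(x) log₂(P(x)/Q(x))

Computing term by term:
  P(1)·log₂(P(1)/Q(1)) = (13/30)·log₂((13/30)/(2/5)) = 0.05004
  P(2)·log₂(P(2)/Q(2)) = (13/60)·log₂((13/60)/(1/15)) = 0.36843
  P(3)·log₂(P(3)/Q(3)) = (1/15)·log₂((1/15)/(1/60)) = 0.13333
  P(4)·log₂(P(4)/Q(4)) = (2/15)·log₂((2/15)/(7/15)) = -0.24098
  P(5)·log₂(P(5)/Q(5)) = (3/20)·log₂((3/20)/(1/20)) = 0.23774

D_KL(P||Q) = 0.05004 + 0.36843 + 0.13333 - 0.24098 + 0.23774 = 0.54856 ≈ 0.5486 bits

D_KL(Q||P) = Σ Q(x) log₂(Q(x)/P(x))

Computing term by term:
  Q(1)·log₂(Q(1)/P(1)) = (2/5)·log₂((2/5)/(13/30)) = -0.04619
  Q(2)·log₂(Q(2)/P(2)) = (1/15)·log₂((1/15)/(13/60)) = -0.11336
  Q(3)·log₂(Q(3)/P(3)) = (1/60)·log₂((1/60)/(1/15)) = -0.03333
  Q(4)·log₂(Q(4)/P(4)) = (7/15)·log₂((7/15)/(2/15)) = 0.84343
  Q(5)·log₂(Q(5)/P(5)) = (1/20)·log₂((1/20)/(3/20)) = -0.07925

D_KL(Q||P) = -0.04619 - 0.11336 - 0.03333 + 0.84343 - 0.07925 = 0.57130 ≈ 0.5713 bits

These are NOT equal (difference: 0.0227 bits). KL divergence is asymmetric: D_KL(P||Q) ≠ D_KL(Q||P) in general.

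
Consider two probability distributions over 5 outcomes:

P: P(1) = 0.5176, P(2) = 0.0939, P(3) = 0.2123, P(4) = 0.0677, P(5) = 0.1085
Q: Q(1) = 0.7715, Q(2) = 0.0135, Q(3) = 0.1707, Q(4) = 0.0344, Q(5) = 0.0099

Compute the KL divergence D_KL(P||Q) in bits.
0.4724 bits

D_KL(P||Q) = Σ P(x) log₂(P(x)/Q(x))

Computing term by term:
  P(1)·log₂(P(1)/Q(1)) = 0.5176·log₂(0.5176/0.7715) = -0.29805
  P(2)·log₂(P(2)/Q(2)) = 0.0939·log₂(0.0939/0.0135) = 0.26275
  P(3)·log₂(P(3)/Q(3)) = 0.2123·log₂(0.2123/0.1707) = 0.06680
  P(4)·log₂(P(4)/Q(4)) = 0.0677·log₂(0.0677/0.0344) = 0.06613
  P(5)·log₂(P(5)/Q(5)) = 0.1085·log₂(0.1085/0.0099) = 0.37477

D_KL(P||Q) = -0.29805 + 0.26275 + 0.06680 + 0.06613 + 0.37477 = 0.47240 ≈ 0.4724 bits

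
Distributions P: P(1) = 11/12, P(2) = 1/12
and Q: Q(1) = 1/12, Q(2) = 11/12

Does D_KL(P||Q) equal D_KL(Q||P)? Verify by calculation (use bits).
D_KL(P||Q) = 2.8829 bits, D_KL(Q||P) = 2.8829 bits. Yes — for this pair D_KL(P||Q) = D_KL(Q||P).

D_KL(P||Q) = Σ P(x) log₂(P(x)/Q(x))

Computing term by term:
  P(1)·log₂(P(1)/Q(1)) = (11/12)·log₂((11/12)/(1/12)) = 3.17115
  P(2)·log₂(P(2)/Q(2)) = (1/12)·log₂((1/12)/(11/12)) = -0.28829

D_KL(P||Q) = 3.17115 - 0.28829 = 2.88286 ≈ 2.8829 bits

D_KL(Q||P) = Σ Q(x) log₂(Q(x)/P(x))

Computing term by term:
  Q(1)·log₂(Q(1)/P(1)) = (1/12)·log₂((1/12)/(11/12)) = -0.28829
  Q(2)·log₂(Q(2)/P(2)) = (11/12)·log₂((11/12)/(1/12)) = 3.17115

D_KL(Q||P) = -0.28829 + 3.17115 = 2.88286 ≈ 2.8829 bits

These ARE equal here. Q is P with outcomes relabeled (Q(1) = P(2), Q(2) = P(1)) by a relabeling that is its own inverse, so the two sums contain exactly the same terms in a different order. This is a special case — KL divergence is not symmetric in general: D_KL(P||Q) ≠ D_KL(Q||P) for most P, Q.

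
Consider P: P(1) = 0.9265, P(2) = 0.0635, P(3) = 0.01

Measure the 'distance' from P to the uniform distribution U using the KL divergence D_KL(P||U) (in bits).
1.1639 bits

U(i) = 1/3 for all i

D_KL(P||U) = Σ P(x) log₂(P(x) / (1/3))
           = Σ P(x) log₂(P(x)) + log₂(3)
           = log₂(3) - H(P)

H(P) = -Σ P(x) log₂(P(x)):
  -P(1)·log₂(P(1)) = -(0.9265)·log₂(0.9265) = 0.10204
  -P(2)·log₂(P(2)) = -(0.0635)·log₂(0.0635) = 0.25255
  -P(3)·log₂(P(3)) = -(0.01)·log₂(0.01) = 0.06644
H(P) = 0.10204 + 0.25255 + 0.06644 = 0.42103 bits

log₂(3) = 1.58496 bits

D_KL(P||U) = 1.58496 - 0.42103 = 1.16393 ≈ 1.1639 bits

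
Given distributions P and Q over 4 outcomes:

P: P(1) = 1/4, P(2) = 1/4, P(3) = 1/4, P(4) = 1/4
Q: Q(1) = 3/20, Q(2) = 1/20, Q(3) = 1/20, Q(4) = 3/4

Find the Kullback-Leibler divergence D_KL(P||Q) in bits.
0.9490 bits

D_KL(P||Q) = Σ P(x) log₂(P(x)/Q(x))

Computing term by term:
  P(1)·log₂(P(1)/Q(1)) = (1/4)·log₂((1/4)/(3/20)) = 0.18424
  P(2)·log₂(P(2)/Q(2)) = (1/4)·log₂((1/4)/(1/20)) = 0.58048
  P(3)·log₂(P(3)/Q(3)) = (1/4)·log₂((1/4)/(1/20)) = 0.58048
  P(4)·log₂(P(4)/Q(4)) = (1/4)·log₂((1/4)/(3/4)) = -0.39624

D_KL(P||Q) = 0.18424 + 0.58048 + 0.58048 - 0.39624 = 0.94896 ≈ 0.9490 bits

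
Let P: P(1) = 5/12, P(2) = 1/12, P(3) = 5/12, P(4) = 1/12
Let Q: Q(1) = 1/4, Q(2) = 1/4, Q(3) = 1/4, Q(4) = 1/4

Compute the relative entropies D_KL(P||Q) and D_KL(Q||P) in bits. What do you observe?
D_KL(P||Q) = 0.3500 bits, D_KL(Q||P) = 0.4240 bits. The two directions give different values (D_KL(Q||P) exceeds D_KL(P||Q) by 0.0740 bits): KL divergence is asymmetric.

D_KL(P||Q) = Σ P(x) log₂(P(x)/Q(x))

Computing term by term:
  P(1)·log₂(P(1)/Q(1)) = (5/12)·log₂((5/12)/(1/4)) = 0.30707
  P(2)·log₂(P(2)/Q(2)) = (1/12)·log₂((1/12)/(1/4)) = -0.13208
  P(3)·log₂(P(3)/Q(3)) = (5/12)·log₂((5/12)/(1/4)) = 0.30707
  P(4)·log₂(P(4)/Q(4)) = (1/12)·log₂((1/12)/(1/4)) = -0.13208

D_KL(P||Q) = 0.30707 - 0.13208 + 0.30707 - 0.13208 = 0.34998 ≈ 0.3500 bits

D_KL(Q||P) = Σ Q(x) log₂(Q(x)/P(x))

Computing term by term:
  Q(1)·log₂(Q(1)/P(1)) = (1/4)·log₂((1/4)/(5/12)) = -0.18424
  Q(2)·log₂(Q(2)/P(2)) = (1/4)·log₂((1/4)/(1/12)) = 0.39624
  Q(3)·log₂(Q(3)/P(3)) = (1/4)·log₂((1/4)/(5/12)) = -0.18424
  Q(4)·log₂(Q(4)/P(4)) = (1/4)·log₂((1/4)/(1/12)) = 0.39624

D_KL(Q||P) = -0.18424 + 0.39624 - 0.18424 + 0.39624 = 0.42400 ≈ 0.4240 bits

These are NOT equal (difference: 0.0740 bits). KL divergence is asymmetric: D_KL(P||Q) ≠ D_KL(Q||P) in general.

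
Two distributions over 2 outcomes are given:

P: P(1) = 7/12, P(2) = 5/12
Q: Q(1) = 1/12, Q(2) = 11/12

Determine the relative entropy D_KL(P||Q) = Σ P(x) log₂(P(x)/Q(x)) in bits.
1.1637 bits

D_KL(P||Q) = Σ P(x) log₂(P(x)/Q(x))

Computing term by term:
  P(1)·log₂(P(1)/Q(1)) = (7/12)·log₂((7/12)/(1/12)) = 1.63762
  P(2)·log₂(P(2)/Q(2)) = (5/12)·log₂((5/12)/(11/12)) = -0.47396

D_KL(P||Q) = 1.63762 - 0.47396 = 1.16366 ≈ 1.1637 bits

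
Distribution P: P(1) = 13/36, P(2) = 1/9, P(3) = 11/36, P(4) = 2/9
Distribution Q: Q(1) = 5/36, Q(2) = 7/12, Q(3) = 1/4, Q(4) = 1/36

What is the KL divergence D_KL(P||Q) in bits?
0.9871 bits

D_KL(P||Q) = Σ P(x) log₂(P(x)/Q(x))

Computing term by term:
  P(1)·log₂(P(1)/Q(1)) = (13/36)·log₂((13/36)/(5/36)) = 0.49780
  P(2)·log₂(P(2)/Q(2)) = (1/9)·log₂((1/9)/(7/12)) = -0.26581
  P(3)·log₂(P(3)/Q(3)) = (11/36)·log₂((11/36)/(1/4)) = 0.08846
  P(4)·log₂(P(4)/Q(4)) = (2/9)·log₂((2/9)/(1/36)) = 0.66667

D_KL(P||Q) = 0.49780 - 0.26581 + 0.08846 + 0.66667 = 0.98712 ≈ 0.9871 bits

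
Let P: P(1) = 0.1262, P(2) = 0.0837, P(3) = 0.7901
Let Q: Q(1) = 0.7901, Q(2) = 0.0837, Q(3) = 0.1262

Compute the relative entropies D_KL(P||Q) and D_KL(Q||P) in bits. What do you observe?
D_KL(P||Q) = 1.7569 bits, D_KL(Q||P) = 1.7569 bits. The two directions give the same value here, because Q is a self-inverse relabeling of P; in general KL divergence is asymmetric.

D_KL(P||Q) = Σ P(x) log₂(P(x)/Q(x))

Computing term by term:
  P(1)·log₂(P(1)/Q(1)) = 0.1262·log₂(0.1262/0.7901) = -0.33397
  P(2)·log₂(P(2)/Q(2)) = 0.0837·log₂(0.0837/0.0837) = 0.00000
  P(3)·log₂(P(3)/Q(3)) = 0.7901·log₂(0.7901/0.1262) = 2.09086

D_KL(P||Q) = -0.33397 + 0.00000 + 2.09086 = 1.75689 ≈ 1.7569 bits

D_KL(Q||P) = Σ Q(x) log₂(Q(x)/P(x))

Computing term by term:
  Q(1)·log₂(Q(1)/P(1)) = 0.7901·log₂(0.7901/0.1262) = 2.09086
  Q(2)·log₂(Q(2)/P(2)) = 0.0837·log₂(0.0837/0.0837) = 0.00000
  Q(3)·log₂(Q(3)/P(3)) = 0.1262·log₂(0.1262/0.7901) = -0.33397

D_KL(Q||P) = 2.09086 + 0.00000 - 0.33397 = 1.75689 ≈ 1.7569 bits

These ARE equal here. Q is P with outcomes relabeled (Q(1) = P(3), Q(3) = P(1)) by a relabeling that is its own inverse, so the two sums contain exactly the same terms in a different order. This is a special case — KL divergence is not symmetric in general: D_KL(P||Q) ≠ D_KL(Q||P) for most P, Q.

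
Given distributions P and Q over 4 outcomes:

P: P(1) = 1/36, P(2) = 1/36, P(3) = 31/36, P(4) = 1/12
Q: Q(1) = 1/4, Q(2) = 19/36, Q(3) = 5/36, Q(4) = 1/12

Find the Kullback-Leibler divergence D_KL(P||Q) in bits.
2.0606 bits

D_KL(P||Q) = Σ P(x) log₂(P(x)/Q(x))

Computing term by term:
  P(1)·log₂(P(1)/Q(1)) = (1/36)·log₂((1/36)/(1/4)) = -0.08805
  P(2)·log₂(P(2)/Q(2)) = (1/36)·log₂((1/36)/(19/36)) = -0.11800
  P(3)·log₂(P(3)/Q(3)) = (31/36)·log₂((31/36)/(5/36)) = 2.26668
  P(4)·log₂(P(4)/Q(4)) = (1/12)·log₂((1/12)/(1/12)) = 0.00000

D_KL(P||Q) = -0.08805 - 0.11800 + 2.26668 + 0.00000 = 2.06063 ≈ 2.0606 bits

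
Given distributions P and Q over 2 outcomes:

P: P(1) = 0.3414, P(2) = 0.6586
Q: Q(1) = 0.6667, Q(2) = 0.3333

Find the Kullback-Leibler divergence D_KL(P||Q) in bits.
0.3175 bits

D_KL(P||Q) = Σ P(x) log₂(P(x)/Q(x))

Computing term by term:
  P(1)·log₂(P(1)/Q(1)) = 0.3414·log₂(0.3414/0.6667) = -0.32965
  P(2)·log₂(P(2)/Q(2)) = 0.6586·log₂(0.6586/0.3333) = 0.64713

D_KL(P||Q) = -0.32965 + 0.64713 = 0.31748 ≈ 0.3175 bits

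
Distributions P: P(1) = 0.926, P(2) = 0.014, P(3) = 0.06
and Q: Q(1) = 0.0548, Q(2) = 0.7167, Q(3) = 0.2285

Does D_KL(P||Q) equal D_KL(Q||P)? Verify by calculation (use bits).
D_KL(P||Q) = 3.5817 bits, D_KL(Q||P) = 4.2866 bits. No — D_KL(P||Q) ≠ D_KL(Q||P) for this pair.

D_KL(P||Q) = Σ P(x) log₂(P(x)/Q(x))

Computing term by term:
  P(1)·log₂(P(1)/Q(1)) = 0.926·log₂(0.926/0.0548) = 3.77694
  P(2)·log₂(P(2)/Q(2)) = 0.014·log₂(0.014/0.7167) = -0.07949
  P(3)·log₂(P(3)/Q(3)) = 0.06·log₂(0.06/0.2285) = -0.11575

D_KL(P||Q) = 3.77694 - 0.07949 - 0.11575 = 3.58170 ≈ 3.5817 bits

D_KL(Q||P) = Σ Q(x) log₂(Q(x)/P(x))

Computing term by term:
  Q(1)·log₂(Q(1)/P(1)) = 0.0548·log₂(0.0548/0.926) = -0.22352
  Q(2)·log₂(Q(2)/P(2)) = 0.7167·log₂(0.7167/0.014) = 4.06933
  Q(3)·log₂(Q(3)/P(3)) = 0.2285·log₂(0.2285/0.06) = 0.44081

D_KL(Q||P) = -0.22352 + 4.06933 + 0.44081 = 4.28662 ≈ 4.2866 bits

These are NOT equal (difference: 0.7049 bits). KL divergence is asymmetric: D_KL(P||Q) ≠ D_KL(Q||P) in general.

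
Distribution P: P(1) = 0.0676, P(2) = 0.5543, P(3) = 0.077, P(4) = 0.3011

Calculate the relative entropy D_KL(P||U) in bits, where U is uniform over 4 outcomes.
0.4592 bits

U(i) = 1/4 for all i

D_KL(P||U) = Σ P(x) log₂(P(x) / (1/4))
           = Σ P(x) log₂(P(x)) + log₂(4)
           = log₂(4) - H(P)

H(P) = -Σ P(x) log₂(P(x)):
  -P(1)·log₂(P(1)) = -(0.0676)·log₂(0.0676) = 0.26275
  -P(2)·log₂(P(2)) = -(0.5543)·log₂(0.5543) = 0.47185
  -P(3)·log₂(P(3)) = -(0.077)·log₂(0.077) = 0.28482
  -P(4)·log₂(P(4)) = -(0.3011)·log₂(0.3011) = 0.52141
H(P) = 0.26275 + 0.47185 + 0.28482 + 0.52141 = 1.54083 bits

log₂(4) = 2.00000 bits

D_KL(P||U) = 2.00000 - 1.54083 = 0.45917 ≈ 0.4592 bits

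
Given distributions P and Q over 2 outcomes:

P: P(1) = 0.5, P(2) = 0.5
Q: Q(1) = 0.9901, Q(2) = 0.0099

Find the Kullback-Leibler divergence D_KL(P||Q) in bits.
2.3364 bits

D_KL(P||Q) = Σ P(x) log₂(P(x)/Q(x))

Computing term by term:
  P(1)·log₂(P(1)/Q(1)) = 0.5·log₂(0.5/0.9901) = -0.49282
  P(2)·log₂(P(2)/Q(2)) = 0.5·log₂(0.5/0.0099) = 2.82918

D_KL(P||Q) = -0.49282 + 2.82918 = 2.33636 ≈ 2.3364 bits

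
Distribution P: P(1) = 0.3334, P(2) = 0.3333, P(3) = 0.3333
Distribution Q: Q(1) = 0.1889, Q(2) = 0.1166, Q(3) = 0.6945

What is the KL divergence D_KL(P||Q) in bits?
0.4253 bits

D_KL(P||Q) = Σ P(x) log₂(P(x)/Q(x))

Computing term by term:
  P(1)·log₂(P(1)/Q(1)) = 0.3334·log₂(0.3334/0.1889) = 0.27327
  P(2)·log₂(P(2)/Q(2)) = 0.3333·log₂(0.3333/0.1166) = 0.50503
  P(3)·log₂(P(3)/Q(3)) = 0.3333·log₂(0.3333/0.6945) = -0.35302

D_KL(P||Q) = 0.27327 + 0.50503 - 0.35302 = 0.42528 ≈ 0.4253 bits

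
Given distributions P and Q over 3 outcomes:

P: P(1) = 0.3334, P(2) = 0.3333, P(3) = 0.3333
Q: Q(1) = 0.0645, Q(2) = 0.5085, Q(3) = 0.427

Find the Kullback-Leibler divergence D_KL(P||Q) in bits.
0.4679 bits

D_KL(P||Q) = Σ P(x) log₂(P(x)/Q(x))

Computing term by term:
  P(1)·log₂(P(1)/Q(1)) = 0.3334·log₂(0.3334/0.0645) = 0.79012
  P(2)·log₂(P(2)/Q(2)) = 0.3333·log₂(0.3333/0.5085) = -0.20312
  P(3)·log₂(P(3)/Q(3)) = 0.3333·log₂(0.3333/0.427) = -0.11913

D_KL(P||Q) = 0.79012 - 0.20312 - 0.11913 = 0.46787 ≈ 0.4679 bits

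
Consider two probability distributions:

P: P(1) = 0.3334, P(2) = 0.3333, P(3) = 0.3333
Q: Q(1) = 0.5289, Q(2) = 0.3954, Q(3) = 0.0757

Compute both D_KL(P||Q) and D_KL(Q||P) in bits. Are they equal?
D_KL(P||Q) = 0.4086 bits, D_KL(Q||P) = 0.2877 bits. No, they are not equal.

D_KL(P||Q) = Σ P(x) log₂(P(x)/Q(x))

Computing term by term:
  P(1)·log₂(P(1)/Q(1)) = 0.3334·log₂(0.3334/0.5289) = -0.22196
  P(2)·log₂(P(2)/Q(2)) = 0.3333·log₂(0.3333/0.3954) = -0.08216
  P(3)·log₂(P(3)/Q(3)) = 0.3333·log₂(0.3333/0.0757) = 0.71275

D_KL(P||Q) = -0.22196 - 0.08216 + 0.71275 = 0.40863 ≈ 0.4086 bits

D_KL(Q||P) = Σ Q(x) log₂(Q(x)/P(x))

Computing term by term:
  Q(1)·log₂(Q(1)/P(1)) = 0.5289·log₂(0.5289/0.3334) = 0.35211
  Q(2)·log₂(Q(2)/P(2)) = 0.3954·log₂(0.3954/0.3333) = 0.09746
  Q(3)·log₂(Q(3)/P(3)) = 0.0757·log₂(0.0757/0.3333) = -0.16188

D_KL(Q||P) = 0.35211 + 0.09746 - 0.16188 = 0.28769 ≈ 0.2877 bits

These are NOT equal (difference: 0.1209 bits). KL divergence is asymmetric: D_KL(P||Q) ≠ D_KL(Q||P) in general.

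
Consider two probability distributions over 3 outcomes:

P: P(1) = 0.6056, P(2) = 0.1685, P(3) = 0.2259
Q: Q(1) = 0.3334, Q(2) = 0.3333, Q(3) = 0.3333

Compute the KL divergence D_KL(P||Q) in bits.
0.2289 bits

D_KL(P||Q) = Σ P(x) log₂(P(x)/Q(x))

Computing term by term:
  P(1)·log₂(P(1)/Q(1)) = 0.6056·log₂(0.6056/0.3334) = 0.52149
  P(2)·log₂(P(2)/Q(2)) = 0.1685·log₂(0.1685/0.3333) = -0.16582
  P(3)·log₂(P(3)/Q(3)) = 0.2259·log₂(0.2259/0.3333) = -0.12676

D_KL(P||Q) = 0.52149 - 0.16582 - 0.12676 = 0.22891 ≈ 0.2289 bits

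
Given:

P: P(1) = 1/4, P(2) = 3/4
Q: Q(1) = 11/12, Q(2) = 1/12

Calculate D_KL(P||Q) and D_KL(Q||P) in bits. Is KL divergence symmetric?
D_KL(P||Q) = 1.9088 bits, D_KL(Q||P) = 1.4541 bits. No, KL divergence is not symmetric.

D_KL(P||Q) = Σ P(x) log₂(P(x)/Q(x))

Computing term by term:
  P(1)·log₂(P(1)/Q(1)) = (1/4)·log₂((1/4)/(11/12)) = -0.46862
  P(2)·log₂(P(2)/Q(2)) = (3/4)·log₂((3/4)/(1/12)) = 2.37744

D_KL(P||Q) = -0.46862 + 2.37744 = 1.90882 ≈ 1.9088 bits

D_KL(Q||P) = Σ Q(x) log₂(Q(x)/P(x))

Computing term by term:
  Q(1)·log₂(Q(1)/P(1)) = (11/12)·log₂((11/12)/(1/4)) = 1.71826
  Q(2)·log₂(Q(2)/P(2)) = (1/12)·log₂((1/12)/(3/4)) = -0.26416

D_KL(Q||P) = 1.71826 - 0.26416 = 1.45410 ≈ 1.4541 bits

These are NOT equal (difference: 0.4547 bits). KL divergence is asymmetric: D_KL(P||Q) ≠ D_KL(Q||P) in general.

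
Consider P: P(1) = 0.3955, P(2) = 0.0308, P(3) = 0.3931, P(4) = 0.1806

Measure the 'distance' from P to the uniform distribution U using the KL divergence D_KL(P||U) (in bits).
0.3406 bits

U(i) = 1/4 for all i

D_KL(P||U) = Σ P(x) log₂(P(x) / (1/4))
           = Σ P(x) log₂(P(x)) + log₂(4)
           = log₂(4) - H(P)

H(P) = -Σ P(x) log₂(P(x)):
  -P(1)·log₂(P(1)) = -(0.3955)·log₂(0.3955) = 0.52928
  -P(2)·log₂(P(2)) = -(0.0308)·log₂(0.0308) = 0.15464
  -P(3)·log₂(P(3)) = -(0.3931)·log₂(0.3931) = 0.52952
  -P(4)·log₂(P(4)) = -(0.1806)·log₂(0.1806) = 0.44592
H(P) = 0.52928 + 0.15464 + 0.52952 + 0.44592 = 1.65936 bits

log₂(4) = 2.00000 bits

D_KL(P||U) = 2.00000 - 1.65936 = 0.34064 ≈ 0.3406 bits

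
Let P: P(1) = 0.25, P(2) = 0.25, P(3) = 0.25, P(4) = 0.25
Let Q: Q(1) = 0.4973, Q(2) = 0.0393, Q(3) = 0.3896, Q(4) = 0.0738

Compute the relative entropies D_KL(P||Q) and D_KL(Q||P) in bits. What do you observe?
D_KL(P||Q) = 0.6993 bits, D_KL(Q||P) = 0.5080 bits. The two directions give different values (D_KL(P||Q) exceeds D_KL(Q||P) by 0.1913 bits): KL divergence is asymmetric.

D_KL(P||Q) = Σ P(x) log₂(P(x)/Q(x))

Computing term by term:
  P(1)·log₂(P(1)/Q(1)) = 0.25·log₂(0.25/0.4973) = -0.24805
  P(2)·log₂(P(2)/Q(2)) = 0.25·log₂(0.25/0.0393) = 0.66733
  P(3)·log₂(P(3)/Q(3)) = 0.25·log₂(0.25/0.3896) = -0.16002
  P(4)·log₂(P(4)/Q(4)) = 0.25·log₂(0.25/0.0738) = 0.44006

D_KL(P||Q) = -0.24805 + 0.66733 - 0.16002 + 0.44006 = 0.69932 ≈ 0.6993 bits

D_KL(Q||P) = Σ Q(x) log₂(Q(x)/P(x))

Computing term by term:
  Q(1)·log₂(Q(1)/P(1)) = 0.4973·log₂(0.4973/0.25) = 0.49342
  Q(2)·log₂(Q(2)/P(2)) = 0.0393·log₂(0.0393/0.25) = -0.10490
  Q(3)·log₂(Q(3)/P(3)) = 0.3896·log₂(0.3896/0.25) = 0.24937
  Q(4)·log₂(Q(4)/P(4)) = 0.0738·log₂(0.0738/0.25) = -0.12991

D_KL(Q||P) = 0.49342 - 0.10490 + 0.24937 - 0.12991 = 0.50798 ≈ 0.5080 bits

These are NOT equal (difference: 0.1913 bits). KL divergence is asymmetric: D_KL(P||Q) ≠ D_KL(Q||P) in general.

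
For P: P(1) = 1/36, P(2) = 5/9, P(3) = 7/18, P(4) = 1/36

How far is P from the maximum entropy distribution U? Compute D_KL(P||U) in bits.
0.7118 bits

U(i) = 1/4 for all i

D_KL(P||U) = Σ P(x) log₂(P(x) / (1/4))
           = Σ P(x) log₂(P(x)) + log₂(4)
           = log₂(4) - H(P)

H(P) = -Σ P(x) log₂(P(x)):
  -P(1)·log₂(P(1)) = -(1/36)·log₂(1/36) = 0.14361
  -P(2)·log₂(P(2)) = -(5/9)·log₂(5/9) = 0.47111
  -P(3)·log₂(P(3)) = -(7/18)·log₂(7/18) = 0.52989
  -P(4)·log₂(P(4)) = -(1/36)·log₂(1/36) = 0.14361
H(P) = 0.14361 + 0.47111 + 0.52989 + 0.14361 = 1.28822 bits

log₂(4) = 2.00000 bits

D_KL(P||U) = 2.00000 - 1.28822 = 0.71178 ≈ 0.7118 bits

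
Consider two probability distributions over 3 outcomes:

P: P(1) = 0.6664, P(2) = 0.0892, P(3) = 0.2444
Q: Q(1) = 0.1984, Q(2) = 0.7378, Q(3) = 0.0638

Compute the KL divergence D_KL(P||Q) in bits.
1.3665 bits

D_KL(P||Q) = Σ P(x) log₂(P(x)/Q(x))

Computing term by term:
  P(1)·log₂(P(1)/Q(1)) = 0.6664·log₂(0.6664/0.1984) = 1.16485
  P(2)·log₂(P(2)/Q(2)) = 0.0892·log₂(0.0892/0.7378) = -0.27189
  P(3)·log₂(P(3)/Q(3)) = 0.2444·log₂(0.2444/0.0638) = 0.47355

D_KL(P||Q) = 1.16485 - 0.27189 + 0.47355 = 1.36651 ≈ 1.3665 bits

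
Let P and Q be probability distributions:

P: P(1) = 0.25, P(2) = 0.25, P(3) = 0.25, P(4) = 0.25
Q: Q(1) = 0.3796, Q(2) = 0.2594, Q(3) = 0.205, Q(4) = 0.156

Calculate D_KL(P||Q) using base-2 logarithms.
0.0777 bits

D_KL(P||Q) = Σ P(x) log₂(P(x)/Q(x))

Computing term by term:
  P(1)·log₂(P(1)/Q(1)) = 0.25·log₂(0.25/0.3796) = -0.15064
  P(2)·log₂(P(2)/Q(2)) = 0.25·log₂(0.25/0.2594) = -0.01331
  P(3)·log₂(P(3)/Q(3)) = 0.25·log₂(0.25/0.205) = 0.07158
  P(4)·log₂(P(4)/Q(4)) = 0.25·log₂(0.25/0.156) = 0.17010

D_KL(P||Q) = -0.15064 - 0.01331 + 0.07158 + 0.17010 = 0.07773 ≈ 0.0777 bits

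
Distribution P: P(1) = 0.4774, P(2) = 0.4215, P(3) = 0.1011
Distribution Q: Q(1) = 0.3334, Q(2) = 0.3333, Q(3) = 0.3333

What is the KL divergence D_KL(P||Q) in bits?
0.2160 bits

D_KL(P||Q) = Σ P(x) log₂(P(x)/Q(x))

Computing term by term:
  P(1)·log₂(P(1)/Q(1)) = 0.4774·log₂(0.4774/0.3334) = 0.24727
  P(2)·log₂(P(2)/Q(2)) = 0.4215·log₂(0.4215/0.3333) = 0.14277
  P(3)·log₂(P(3)/Q(3)) = 0.1011·log₂(0.1011/0.3333) = -0.17400

D_KL(P||Q) = 0.24727 + 0.14277 - 0.17400 = 0.21604 ≈ 0.2160 bits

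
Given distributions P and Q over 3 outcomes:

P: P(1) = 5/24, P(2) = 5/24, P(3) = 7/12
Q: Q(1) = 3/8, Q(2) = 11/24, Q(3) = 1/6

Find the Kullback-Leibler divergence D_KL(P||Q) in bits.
0.6406 bits

D_KL(P||Q) = Σ P(x) log₂(P(x)/Q(x))

Computing term by term:
  P(1)·log₂(P(1)/Q(1)) = (5/24)·log₂((5/24)/(3/8)) = -0.17667
  P(2)·log₂(P(2)/Q(2)) = (5/24)·log₂((5/24)/(11/24)) = -0.23698
  P(3)·log₂(P(3)/Q(3)) = (7/12)·log₂((7/12)/(1/6)) = 1.05429

D_KL(P||Q) = -0.17667 - 0.23698 + 1.05429 = 0.64064 ≈ 0.6406 bits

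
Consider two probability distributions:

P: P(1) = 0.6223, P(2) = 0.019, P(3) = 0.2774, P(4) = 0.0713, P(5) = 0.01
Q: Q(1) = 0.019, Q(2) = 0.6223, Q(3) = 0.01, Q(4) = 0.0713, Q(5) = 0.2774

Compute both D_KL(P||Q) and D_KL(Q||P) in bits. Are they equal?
D_KL(P||Q) = 4.3186 bits, D_KL(Q||P) = 4.3186 bits. Yes, in this case they are equal (although KL divergence is not symmetric in general).

D_KL(P||Q) = Σ P(x) log₂(P(x)/Q(x))

Computing term by term:
  P(1)·log₂(P(1)/Q(1)) = 0.6223·log₂(0.6223/0.019) = 3.13237
  P(2)·log₂(P(2)/Q(2)) = 0.019·log₂(0.019/0.6223) = -0.09564
  P(3)·log₂(P(3)/Q(3)) = 0.2774·log₂(0.2774/0.01) = 1.32983
  P(4)·log₂(P(4)/Q(4)) = 0.0713·log₂(0.0713/0.0713) = 0.00000
  P(5)·log₂(P(5)/Q(5)) = 0.01·log₂(0.01/0.2774) = -0.04794

D_KL(P||Q) = 3.13237 - 0.09564 + 1.32983 + 0.00000 - 0.04794 = 4.31862 ≈ 4.3186 bits

D_KL(Q||P) = Σ Q(x) log₂(Q(x)/P(x))

Computing term by term:
  Q(1)·log₂(Q(1)/P(1)) = 0.019·log₂(0.019/0.6223) = -0.09564
  Q(2)·log₂(Q(2)/P(2)) = 0.6223·log₂(0.6223/0.019) = 3.13237
  Q(3)·log₂(Q(3)/P(3)) = 0.01·log₂(0.01/0.2774) = -0.04794
  Q(4)·log₂(Q(4)/P(4)) = 0.0713·log₂(0.0713/0.0713) = 0.00000
  Q(5)·log₂(Q(5)/P(5)) = 0.2774·log₂(0.2774/0.01) = 1.32983

D_KL(Q||P) = -0.09564 + 3.13237 - 0.04794 + 0.00000 + 1.32983 = 4.31862 ≈ 4.3186 bits

These ARE equal here. Q is P with outcomes relabeled (Q(1) = P(2), Q(2) = P(1), Q(3) = P(5), Q(5) = P(3)) by a relabeling that is its own inverse, so the two sums contain exactly the same terms in a different order. This is a special case — KL divergence is not symmetric in general: D_KL(P||Q) ≠ D_KL(Q||P) for most P, Q.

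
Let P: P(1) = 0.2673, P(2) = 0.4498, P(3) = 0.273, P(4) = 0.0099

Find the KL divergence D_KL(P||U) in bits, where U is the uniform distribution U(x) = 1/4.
0.3955 bits

U(i) = 1/4 for all i

D_KL(P||U) = Σ P(x) log₂(P(x) / (1/4))
           = Σ P(x) log₂(P(x)) + log₂(4)
           = log₂(4) - H(P)

H(P) = -Σ P(x) log₂(P(x)):
  -P(1)·log₂(P(1)) = -(0.2673)·log₂(0.2673) = 0.50880
  -P(2)·log₂(P(2)) = -(0.4498)·log₂(0.4498) = 0.51846
  -P(3)·log₂(P(3)) = -(0.273)·log₂(0.273) = 0.51134
  -P(4)·log₂(P(4)) = -(0.0099)·log₂(0.0099) = 0.06592
H(P) = 0.50880 + 0.51846 + 0.51134 + 0.06592 = 1.60452 bits

log₂(4) = 2.00000 bits

D_KL(P||U) = 2.00000 - 1.60452 = 0.39548 ≈ 0.3955 bits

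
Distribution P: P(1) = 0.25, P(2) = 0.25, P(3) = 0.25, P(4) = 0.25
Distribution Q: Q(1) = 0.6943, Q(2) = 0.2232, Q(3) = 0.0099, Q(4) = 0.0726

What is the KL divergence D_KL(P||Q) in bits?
1.2831 bits

D_KL(P||Q) = Σ P(x) log₂(P(x)/Q(x))

Computing term by term:
  P(1)·log₂(P(1)/Q(1)) = 0.25·log₂(0.25/0.6943) = -0.36841
  P(2)·log₂(P(2)/Q(2)) = 0.25·log₂(0.25/0.2232) = 0.04090
  P(3)·log₂(P(3)/Q(3)) = 0.25·log₂(0.25/0.0099) = 1.16459
  P(4)·log₂(P(4)/Q(4)) = 0.25·log₂(0.25/0.0726) = 0.44597

D_KL(P||Q) = -0.36841 + 0.04090 + 1.16459 + 0.44597 = 1.28305 ≈ 1.2831 bits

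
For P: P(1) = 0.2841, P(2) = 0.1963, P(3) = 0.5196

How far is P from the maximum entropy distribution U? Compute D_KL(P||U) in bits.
0.1173 bits

U(i) = 1/3 for all i

D_KL(P||U) = Σ P(x) log₂(P(x) / (1/3))
           = Σ P(x) log₂(P(x)) + log₂(3)
           = log₂(3) - H(P)

H(P) = -Σ P(x) log₂(P(x)):
  -P(1)·log₂(P(1)) = -(0.2841)·log₂(0.2841) = 0.51579
  -P(2)·log₂(P(2)) = -(0.1963)·log₂(0.1963) = 0.46108
  -P(3)·log₂(P(3)) = -(0.5196)·log₂(0.5196) = 0.49078
H(P) = 0.51579 + 0.46108 + 0.49078 = 1.46765 bits

log₂(3) = 1.58496 bits

D_KL(P||U) = 1.58496 - 1.46765 = 0.11731 ≈ 0.1173 bits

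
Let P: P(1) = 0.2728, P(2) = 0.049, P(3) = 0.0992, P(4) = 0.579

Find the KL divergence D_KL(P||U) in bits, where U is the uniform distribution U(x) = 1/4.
0.4884 bits

U(i) = 1/4 for all i

D_KL(P||U) = Σ P(x) log₂(P(x) / (1/4))
           = Σ P(x) log₂(P(x)) + log₂(4)
           = log₂(4) - H(P)

H(P) = -Σ P(x) log₂(P(x)):
  -P(1)·log₂(P(1)) = -(0.2728)·log₂(0.2728) = 0.51125
  -P(2)·log₂(P(2)) = -(0.049)·log₂(0.049) = 0.21320
  -P(3)·log₂(P(3)) = -(0.0992)·log₂(0.0992) = 0.33068
  -P(4)·log₂(P(4)) = -(0.579)·log₂(0.579) = 0.45646
H(P) = 0.51125 + 0.21320 + 0.33068 + 0.45646 = 1.51159 bits

log₂(4) = 2.00000 bits

D_KL(P||U) = 2.00000 - 1.51159 = 0.48841 ≈ 0.4884 bits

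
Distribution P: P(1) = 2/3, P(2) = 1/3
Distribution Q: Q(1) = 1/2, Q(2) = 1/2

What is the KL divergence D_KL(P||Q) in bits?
0.0817 bits

D_KL(P||Q) = Σ P(x) log₂(P(x)/Q(x))

Computing term by term:
  P(1)·log₂(P(1)/Q(1)) = (2/3)·log₂((2/3)/(1/2)) = 0.27669
  P(2)·log₂(P(2)/Q(2)) = (1/3)·log₂((1/3)/(1/2)) = -0.19499

D_KL(P||Q) = 0.27669 - 0.19499 = 0.08170 ≈ 0.0817 bits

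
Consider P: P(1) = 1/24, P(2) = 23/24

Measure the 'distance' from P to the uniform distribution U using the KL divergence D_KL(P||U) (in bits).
0.7501 bits

U(i) = 1/2 for all i

D_KL(P||U) = Σ P(x) log₂(P(x) / (1/2))
           = Σ P(x) log₂(P(x)) + log₂(2)
           = log₂(2) - H(P)

H(P) = -Σ P(x) log₂(P(x)):
  -P(1)·log₂(P(1)) = -(1/24)·log₂(1/24) = 0.19104
  -P(2)·log₂(P(2)) = -(23/24)·log₂(23/24) = 0.05884
H(P) = 0.19104 + 0.05884 = 0.24988 bits

log₂(2) = 1.00000 bits

D_KL(P||U) = 1.00000 - 0.24988 = 0.75012 ≈ 0.7501 bits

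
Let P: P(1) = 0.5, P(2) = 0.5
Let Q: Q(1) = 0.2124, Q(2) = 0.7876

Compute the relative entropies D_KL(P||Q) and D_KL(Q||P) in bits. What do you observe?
D_KL(P||Q) = 0.2898 bits, D_KL(Q||P) = 0.2540 bits. The two directions give different values (D_KL(P||Q) exceeds D_KL(Q||P) by 0.0358 bits): KL divergence is asymmetric.

D_KL(P||Q) = Σ P(x) log₂(P(x)/Q(x))

Computing term by term:
  P(1)·log₂(P(1)/Q(1)) = 0.5·log₂(0.5/0.2124) = 0.61757
  P(2)·log₂(P(2)/Q(2)) = 0.5·log₂(0.5/0.7876) = -0.32777

D_KL(P||Q) = 0.61757 - 0.32777 = 0.28980 ≈ 0.2898 bits

D_KL(Q||P) = Σ Q(x) log₂(Q(x)/P(x))

Computing term by term:
  Q(1)·log₂(Q(1)/P(1)) = 0.2124·log₂(0.2124/0.5) = -0.26234
  Q(2)·log₂(Q(2)/P(2)) = 0.7876·log₂(0.7876/0.5) = 0.51630

D_KL(Q||P) = -0.26234 + 0.51630 = 0.25396 ≈ 0.2540 bits

These are NOT equal (difference: 0.0358 bits). KL divergence is asymmetric: D_KL(P||Q) ≠ D_KL(Q||P) in general.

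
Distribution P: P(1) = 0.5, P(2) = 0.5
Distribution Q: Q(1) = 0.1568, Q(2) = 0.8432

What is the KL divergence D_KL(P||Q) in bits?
0.4595 bits

D_KL(P||Q) = Σ P(x) log₂(P(x)/Q(x))

Computing term by term:
  P(1)·log₂(P(1)/Q(1)) = 0.5·log₂(0.5/0.1568) = 0.83650
  P(2)·log₂(P(2)/Q(2)) = 0.5·log₂(0.5/0.8432) = -0.37697

D_KL(P||Q) = 0.83650 - 0.37697 = 0.45953 ≈ 0.4595 bits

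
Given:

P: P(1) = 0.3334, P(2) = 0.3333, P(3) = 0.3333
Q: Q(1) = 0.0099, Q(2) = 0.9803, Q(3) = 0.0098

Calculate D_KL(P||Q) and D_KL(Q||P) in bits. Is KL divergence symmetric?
D_KL(P||Q) = 2.8686 bits, D_KL(Q||P) = 1.4257 bits. No, KL divergence is not symmetric.

D_KL(P||Q) = Σ P(x) log₂(P(x)/Q(x))

Computing term by term:
  P(1)·log₂(P(1)/Q(1)) = 0.3334·log₂(0.3334/0.0099) = 1.69157
  P(2)·log₂(P(2)/Q(2)) = 0.3333·log₂(0.3333/0.9803) = -0.51875
  P(3)·log₂(P(3)/Q(3)) = 0.3333·log₂(0.3333/0.0098) = 1.69580

D_KL(P||Q) = 1.69157 - 0.51875 + 1.69580 = 2.86862 ≈ 2.8686 bits

D_KL(Q||P) = Σ Q(x) log₂(Q(x)/P(x))

Computing term by term:
  Q(1)·log₂(Q(1)/P(1)) = 0.0099·log₂(0.0099/0.3334) = -0.05023
  Q(2)·log₂(Q(2)/P(2)) = 0.9803·log₂(0.9803/0.3333) = 1.52574
  Q(3)·log₂(Q(3)/P(3)) = 0.0098·log₂(0.0098/0.3333) = -0.04986

D_KL(Q||P) = -0.05023 + 1.52574 - 0.04986 = 1.42565 ≈ 1.4257 bits

These are NOT equal (difference: 1.4429 bits). KL divergence is asymmetric: D_KL(P||Q) ≠ D_KL(Q||P) in general.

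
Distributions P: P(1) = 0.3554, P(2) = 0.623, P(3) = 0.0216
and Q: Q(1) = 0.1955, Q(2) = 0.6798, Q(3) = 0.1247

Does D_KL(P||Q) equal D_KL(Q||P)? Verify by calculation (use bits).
D_KL(P||Q) = 0.1734 bits, D_KL(Q||P) = 0.2324 bits. No — D_KL(P||Q) ≠ D_KL(Q||P) for this pair.

D_KL(P||Q) = Σ P(x) log₂(P(x)/Q(x))

Computing term by term:
  P(1)·log₂(P(1)/Q(1)) = 0.3554·log₂(0.3554/0.1955) = 0.30645
  P(2)·log₂(P(2)/Q(2)) = 0.623·log₂(0.623/0.6798) = -0.07842
  P(3)·log₂(P(3)/Q(3)) = 0.0216·log₂(0.0216/0.1247) = -0.05463

D_KL(P||Q) = 0.30645 - 0.07842 - 0.05463 = 0.17340 ≈ 0.1734 bits

D_KL(Q||P) = Σ Q(x) log₂(Q(x)/P(x))

Computing term by term:
  Q(1)·log₂(Q(1)/P(1)) = 0.1955·log₂(0.1955/0.3554) = -0.16857
  Q(2)·log₂(Q(2)/P(2)) = 0.6798·log₂(0.6798/0.623) = 0.08557
  Q(3)·log₂(Q(3)/P(3)) = 0.1247·log₂(0.1247/0.0216) = 0.31541

D_KL(Q||P) = -0.16857 + 0.08557 + 0.31541 = 0.23241 ≈ 0.2324 bits

These are NOT equal (difference: 0.0590 bits). KL divergence is asymmetric: D_KL(P||Q) ≠ D_KL(Q||P) in general.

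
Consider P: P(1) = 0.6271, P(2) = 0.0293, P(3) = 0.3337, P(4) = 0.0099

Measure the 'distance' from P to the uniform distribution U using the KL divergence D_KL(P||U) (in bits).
0.8343 bits

U(i) = 1/4 for all i

D_KL(P||U) = Σ P(x) log₂(P(x) / (1/4))
           = Σ P(x) log₂(P(x)) + log₂(4)
           = log₂(4) - H(P)

H(P) = -Σ P(x) log₂(P(x)):
  -P(1)·log₂(P(1)) = -(0.6271)·log₂(0.6271) = 0.42218
  -P(2)·log₂(P(2)) = -(0.0293)·log₂(0.0293) = 0.14922
  -P(3)·log₂(P(3)) = -(0.3337)·log₂(0.3337) = 0.52837
  -P(4)·log₂(P(4)) = -(0.0099)·log₂(0.0099) = 0.06592
H(P) = 0.42218 + 0.14922 + 0.52837 + 0.06592 = 1.16569 bits

log₂(4) = 2.00000 bits

D_KL(P||U) = 2.00000 - 1.16569 = 0.83431 ≈ 0.8343 bits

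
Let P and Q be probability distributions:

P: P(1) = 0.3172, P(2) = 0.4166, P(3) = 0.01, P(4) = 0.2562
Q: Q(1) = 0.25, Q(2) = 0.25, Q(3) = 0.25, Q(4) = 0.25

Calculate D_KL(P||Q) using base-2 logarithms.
0.3785 bits

D_KL(P||Q) = Σ P(x) log₂(P(x)/Q(x))

Computing term by term:
  P(1)·log₂(P(1)/Q(1)) = 0.3172·log₂(0.3172/0.25) = 0.10895
  P(2)·log₂(P(2)/Q(2)) = 0.4166·log₂(0.4166/0.25) = 0.30692
  P(3)·log₂(P(3)/Q(3)) = 0.01·log₂(0.01/0.25) = -0.04644
  P(4)·log₂(P(4)/Q(4)) = 0.2562·log₂(0.2562/0.25) = 0.00905

D_KL(P||Q) = 0.10895 + 0.30692 - 0.04644 + 0.00905 = 0.37848 ≈ 0.3785 bits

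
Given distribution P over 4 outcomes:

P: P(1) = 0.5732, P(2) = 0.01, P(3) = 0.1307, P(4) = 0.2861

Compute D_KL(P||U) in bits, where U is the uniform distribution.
0.5731 bits

U(i) = 1/4 for all i

D_KL(P||U) = Σ P(x) log₂(P(x) / (1/4))
           = Σ P(x) log₂(P(x)) + log₂(4)
           = log₂(4) - H(P)

H(P) = -Σ P(x) log₂(P(x)):
  -P(1)·log₂(P(1)) = -(0.5732)·log₂(0.5732) = 0.46022
  -P(2)·log₂(P(2)) = -(0.01)·log₂(0.01) = 0.06644
  -P(3)·log₂(P(3)) = -(0.1307)·log₂(0.1307) = 0.38369
  -P(4)·log₂(P(4)) = -(0.2861)·log₂(0.2861) = 0.51653
H(P) = 0.46022 + 0.06644 + 0.38369 + 0.51653 = 1.42688 bits

log₂(4) = 2.00000 bits

D_KL(P||U) = 2.00000 - 1.42688 = 0.57312 ≈ 0.5731 bits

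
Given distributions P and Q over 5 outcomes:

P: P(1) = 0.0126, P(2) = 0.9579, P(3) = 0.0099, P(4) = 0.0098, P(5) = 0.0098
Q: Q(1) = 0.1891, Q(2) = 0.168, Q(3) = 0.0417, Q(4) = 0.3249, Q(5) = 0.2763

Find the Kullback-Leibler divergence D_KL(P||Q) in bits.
2.2392 bits

D_KL(P||Q) = Σ P(x) log₂(P(x)/Q(x))

Computing term by term:
  P(1)·log₂(P(1)/Q(1)) = 0.0126·log₂(0.0126/0.1891) = -0.04924
  P(2)·log₂(P(2)/Q(2)) = 0.9579·log₂(0.9579/0.168) = 2.40568
  P(3)·log₂(P(3)/Q(3)) = 0.0099·log₂(0.0099/0.0417) = -0.02054
  P(4)·log₂(P(4)/Q(4)) = 0.0098·log₂(0.0098/0.3249) = -0.04950
  P(5)·log₂(P(5)/Q(5)) = 0.0098·log₂(0.0098/0.2763) = -0.04721

D_KL(P||Q) = -0.04924 + 2.40568 - 0.02054 - 0.04950 - 0.04721 = 2.23919 ≈ 2.2392 bits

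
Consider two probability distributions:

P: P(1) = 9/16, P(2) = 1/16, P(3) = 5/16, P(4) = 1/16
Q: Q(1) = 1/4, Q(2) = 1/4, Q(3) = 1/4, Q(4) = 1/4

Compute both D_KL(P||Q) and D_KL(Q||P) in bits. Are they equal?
D_KL(P||Q) = 0.5087 bits, D_KL(Q||P) = 0.6270 bits. No, they are not equal.

D_KL(P||Q) = Σ P(x) log₂(P(x)/Q(x))

Computing term by term:
  P(1)·log₂(P(1)/Q(1)) = (9/16)·log₂((9/16)/(1/4)) = 0.65808
  P(2)·log₂(P(2)/Q(2)) = (1/16)·log₂((1/16)/(1/4)) = -0.12500
  P(3)·log₂(P(3)/Q(3)) = (5/16)·log₂((5/16)/(1/4)) = 0.10060
  P(4)·log₂(P(4)/Q(4)) = (1/16)·log₂((1/16)/(1/4)) = -0.12500

D_KL(P||Q) = 0.65808 - 0.12500 + 0.10060 - 0.12500 = 0.50868 ≈ 0.5087 bits

D_KL(Q||P) = Σ Q(x) log₂(Q(x)/P(x))

Computing term by term:
  Q(1)·log₂(Q(1)/P(1)) = (1/4)·log₂((1/4)/(9/16)) = -0.29248
  Q(2)·log₂(Q(2)/P(2)) = (1/4)·log₂((1/4)/(1/16)) = 0.50000
  Q(3)·log₂(Q(3)/P(3)) = (1/4)·log₂((1/4)/(5/16)) = -0.08048
  Q(4)·log₂(Q(4)/P(4)) = (1/4)·log₂((1/4)/(1/16)) = 0.50000

D_KL(Q||P) = -0.29248 + 0.50000 - 0.08048 + 0.50000 = 0.62704 ≈ 0.6270 bits

These are NOT equal (difference: 0.1183 bits). KL divergence is asymmetric: D_KL(P||Q) ≠ D_KL(Q||P) in general.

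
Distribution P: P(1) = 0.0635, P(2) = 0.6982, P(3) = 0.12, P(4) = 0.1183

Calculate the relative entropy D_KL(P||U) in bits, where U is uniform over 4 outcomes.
0.6542 bits

U(i) = 1/4 for all i

D_KL(P||U) = Σ P(x) log₂(P(x) / (1/4))
           = Σ P(x) log₂(P(x)) + log₂(4)
           = log₂(4) - H(P)

H(P) = -Σ P(x) log₂(P(x)):
  -P(1)·log₂(P(1)) = -(0.0635)·log₂(0.0635) = 0.25255
  -P(2)·log₂(P(2)) = -(0.6982)·log₂(0.6982) = 0.36187
  -P(3)·log₂(P(3)) = -(0.12)·log₂(0.12) = 0.36707
  -P(4)·log₂(P(4)) = -(0.1183)·log₂(0.1183) = 0.36430
H(P) = 0.25255 + 0.36187 + 0.36707 + 0.36430 = 1.34579 bits

log₂(4) = 2.00000 bits

D_KL(P||U) = 2.00000 - 1.34579 = 0.65421 ≈ 0.6542 bits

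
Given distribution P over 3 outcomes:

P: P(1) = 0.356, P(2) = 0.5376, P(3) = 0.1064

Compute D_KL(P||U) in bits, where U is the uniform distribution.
0.2292 bits

U(i) = 1/3 for all i

D_KL(P||U) = Σ P(x) log₂(P(x) / (1/3))
           = Σ P(x) log₂(P(x)) + log₂(3)
           = log₂(3) - H(P)

H(P) = -Σ P(x) log₂(P(x)):
  -P(1)·log₂(P(1)) = -(0.356)·log₂(0.356) = 0.53046
  -P(2)·log₂(P(2)) = -(0.5376)·log₂(0.5376) = 0.48136
  -P(3)·log₂(P(3)) = -(0.1064)·log₂(0.1064) = 0.34393
H(P) = 0.53046 + 0.48136 + 0.34393 = 1.35575 bits

log₂(3) = 1.58496 bits

D_KL(P||U) = 1.58496 - 1.35575 = 0.22921 ≈ 0.2292 bits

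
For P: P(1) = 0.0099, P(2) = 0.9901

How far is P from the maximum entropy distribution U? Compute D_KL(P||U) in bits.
0.9199 bits

U(i) = 1/2 for all i

D_KL(P||U) = Σ P(x) log₂(P(x) / (1/2))
           = Σ P(x) log₂(P(x)) + log₂(2)
           = log₂(2) - H(P)

H(P) = -Σ P(x) log₂(P(x)):
  -P(1)·log₂(P(1)) = -(0.0099)·log₂(0.0099) = 0.06592
  -P(2)·log₂(P(2)) = -(0.9901)·log₂(0.9901) = 0.01421
H(P) = 0.06592 + 0.01421 = 0.08013 bits

log₂(2) = 1.00000 bits

D_KL(P||U) = 1.00000 - 0.08013 = 0.91987 ≈ 0.9199 bits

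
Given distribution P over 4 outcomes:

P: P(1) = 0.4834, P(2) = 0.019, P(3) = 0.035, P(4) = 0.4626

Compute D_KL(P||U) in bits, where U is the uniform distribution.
0.7006 bits

U(i) = 1/4 for all i

D_KL(P||U) = Σ P(x) log₂(P(x) / (1/4))
           = Σ P(x) log₂(P(x)) + log₂(4)
           = log₂(4) - H(P)

H(P) = -Σ P(x) log₂(P(x)):
  -P(1)·log₂(P(1)) = -(0.4834)·log₂(0.4834) = 0.50695
  -P(2)·log₂(P(2)) = -(0.019)·log₂(0.019) = 0.10864
  -P(3)·log₂(P(3)) = -(0.035)·log₂(0.035) = 0.16928
  -P(4)·log₂(P(4)) = -(0.4626)·log₂(0.4626) = 0.51449
H(P) = 0.50695 + 0.10864 + 0.16928 + 0.51449 = 1.29936 bits

log₂(4) = 2.00000 bits

D_KL(P||U) = 2.00000 - 1.29936 = 0.70064 ≈ 0.7006 bits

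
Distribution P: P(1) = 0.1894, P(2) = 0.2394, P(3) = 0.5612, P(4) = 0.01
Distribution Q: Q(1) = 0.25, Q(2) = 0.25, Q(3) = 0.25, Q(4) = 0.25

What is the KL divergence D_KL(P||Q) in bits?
0.5174 bits

D_KL(P||Q) = Σ P(x) log₂(P(x)/Q(x))

Computing term by term:
  P(1)·log₂(P(1)/Q(1)) = 0.1894·log₂(0.1894/0.25) = -0.07585
  P(2)·log₂(P(2)/Q(2)) = 0.2394·log₂(0.2394/0.25) = -0.01496
  P(3)·log₂(P(3)/Q(3)) = 0.5612·log₂(0.5612/0.25) = 0.65469
  P(4)·log₂(P(4)/Q(4)) = 0.01·log₂(0.01/0.25) = -0.04644

D_KL(P||Q) = -0.07585 - 0.01496 + 0.65469 - 0.04644 = 0.51744 ≈ 0.5174 bits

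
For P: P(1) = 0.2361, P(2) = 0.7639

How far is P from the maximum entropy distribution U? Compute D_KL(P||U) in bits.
0.2115 bits

U(i) = 1/2 for all i

D_KL(P||U) = Σ P(x) log₂(P(x) / (1/2))
           = Σ P(x) log₂(P(x)) + log₂(2)
           = log₂(2) - H(P)

H(P) = -Σ P(x) log₂(P(x)):
  -P(1)·log₂(P(1)) = -(0.2361)·log₂(0.2361) = 0.49169
  -P(2)·log₂(P(2)) = -(0.7639)·log₂(0.7639) = 0.29681
H(P) = 0.49169 + 0.29681 = 0.78850 bits

log₂(2) = 1.00000 bits

D_KL(P||U) = 1.00000 - 0.78850 = 0.21150 ≈ 0.2115 bits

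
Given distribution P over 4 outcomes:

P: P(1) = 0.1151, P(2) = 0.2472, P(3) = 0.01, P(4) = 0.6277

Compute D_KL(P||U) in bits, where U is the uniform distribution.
0.6544 bits

U(i) = 1/4 for all i

D_KL(P||U) = Σ P(x) log₂(P(x) / (1/4))
           = Σ P(x) log₂(P(x)) + log₂(4)
           = log₂(4) - H(P)

H(P) = -Σ P(x) log₂(P(x)):
  -P(1)·log₂(P(1)) = -(0.1151)·log₂(0.1151) = 0.35900
  -P(2)·log₂(P(2)) = -(0.2472)·log₂(0.2472) = 0.49842
  -P(3)·log₂(P(3)) = -(0.01)·log₂(0.01) = 0.06644
  -P(4)·log₂(P(4)) = -(0.6277)·log₂(0.6277) = 0.42172
H(P) = 0.35900 + 0.49842 + 0.06644 + 0.42172 = 1.34558 bits

log₂(4) = 2.00000 bits

D_KL(P||U) = 2.00000 - 1.34558 = 0.65442 ≈ 0.6544 bits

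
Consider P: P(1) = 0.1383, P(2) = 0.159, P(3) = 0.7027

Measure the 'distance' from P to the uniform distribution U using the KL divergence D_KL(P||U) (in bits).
0.4107 bits

U(i) = 1/3 for all i

D_KL(P||U) = Σ P(x) log₂(P(x) / (1/3))
           = Σ P(x) log₂(P(x)) + log₂(3)
           = log₂(3) - H(P)

H(P) = -Σ P(x) log₂(P(x)):
  -P(1)·log₂(P(1)) = -(0.1383)·log₂(0.1383) = 0.39473
  -P(2)·log₂(P(2)) = -(0.159)·log₂(0.159) = 0.42181
  -P(3)·log₂(P(3)) = -(0.7027)·log₂(0.7027) = 0.35769
H(P) = 0.39473 + 0.42181 + 0.35769 = 1.17423 bits

log₂(3) = 1.58496 bits

D_KL(P||U) = 1.58496 - 1.17423 = 0.41073 ≈ 0.4107 bits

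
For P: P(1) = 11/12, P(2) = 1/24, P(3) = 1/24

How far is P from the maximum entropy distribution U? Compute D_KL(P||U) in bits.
1.0878 bits

U(i) = 1/3 for all i

D_KL(P||U) = Σ P(x) log₂(P(x) / (1/3))
           = Σ P(x) log₂(P(x)) + log₂(3)
           = log₂(3) - H(P)

H(P) = -Σ P(x) log₂(P(x)):
  -P(1)·log₂(P(1)) = -(11/12)·log₂(11/12) = 0.11507
  -P(2)·log₂(P(2)) = -(1/24)·log₂(1/24) = 0.19104
  -P(3)·log₂(P(3)) = -(1/24)·log₂(1/24) = 0.19104
H(P) = 0.11507 + 0.19104 + 0.19104 = 0.49715 bits

log₂(3) = 1.58496 bits

D_KL(P||U) = 1.58496 - 0.49715 = 1.08781 ≈ 1.0878 bits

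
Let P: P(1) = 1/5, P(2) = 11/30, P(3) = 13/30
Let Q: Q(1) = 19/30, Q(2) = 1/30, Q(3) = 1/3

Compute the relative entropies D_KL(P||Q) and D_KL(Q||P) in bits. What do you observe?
D_KL(P||Q) = 1.0999 bits, D_KL(Q||P) = 0.8117 bits. The two directions give different values (D_KL(P||Q) exceeds D_KL(Q||P) by 0.2882 bits): KL divergence is asymmetric.

D_KL(P||Q) = Σ P(x) log₂(P(x)/Q(x))

Computing term by term:
  P(1)·log₂(P(1)/Q(1)) = (1/5)·log₂((1/5)/(19/30)) = -0.33259
  P(2)·log₂(P(2)/Q(2)) = (11/30)·log₂((11/30)/(1/30)) = 1.26846
  P(3)·log₂(P(3)/Q(3)) = (13/30)·log₂((13/30)/(1/3)) = 0.16402

D_KL(P||Q) = -0.33259 + 1.26846 + 0.16402 = 1.09989 ≈ 1.0999 bits

D_KL(Q||P) = Σ Q(x) log₂(Q(x)/P(x))

Computing term by term:
  Q(1)·log₂(Q(1)/P(1)) = (19/30)·log₂((19/30)/(1/5)) = 1.05321
  Q(2)·log₂(Q(2)/P(2)) = (1/30)·log₂((1/30)/(11/30)) = -0.11531
  Q(3)·log₂(Q(3)/P(3)) = (1/3)·log₂((1/3)/(13/30)) = -0.12617

D_KL(Q||P) = 1.05321 - 0.11531 - 0.12617 = 0.81173 ≈ 0.8117 bits

These are NOT equal (difference: 0.2882 bits). KL divergence is asymmetric: D_KL(P||Q) ≠ D_KL(Q||P) in general.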